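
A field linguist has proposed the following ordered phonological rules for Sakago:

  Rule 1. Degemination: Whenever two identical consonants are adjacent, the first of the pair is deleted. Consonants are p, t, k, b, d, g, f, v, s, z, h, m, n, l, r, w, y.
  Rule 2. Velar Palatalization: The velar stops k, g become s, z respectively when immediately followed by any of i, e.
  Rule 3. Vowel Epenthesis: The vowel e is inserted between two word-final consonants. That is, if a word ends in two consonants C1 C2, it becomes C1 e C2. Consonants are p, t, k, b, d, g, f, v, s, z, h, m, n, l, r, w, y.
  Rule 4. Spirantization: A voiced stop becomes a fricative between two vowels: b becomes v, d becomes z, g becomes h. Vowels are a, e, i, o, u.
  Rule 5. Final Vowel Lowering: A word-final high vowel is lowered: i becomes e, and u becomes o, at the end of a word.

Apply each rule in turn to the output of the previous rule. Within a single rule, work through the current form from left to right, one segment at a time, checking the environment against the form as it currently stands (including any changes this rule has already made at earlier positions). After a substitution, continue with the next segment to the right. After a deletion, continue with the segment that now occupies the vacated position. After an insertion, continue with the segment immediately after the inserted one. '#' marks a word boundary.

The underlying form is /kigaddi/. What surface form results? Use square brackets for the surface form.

Rule 1 Degemination: [kigaddi] → [kigadi]
Rule 2 Velar Palatalization: [kigadi] → [sigadi]
Rule 3 Vowel Epenthesis: no change — [sigadi]
Rule 4 Spirantization: [sigadi] → [sihazi]
Rule 5 Final Vowel Lowering: [sihazi] → [sihaze]

[sihaze]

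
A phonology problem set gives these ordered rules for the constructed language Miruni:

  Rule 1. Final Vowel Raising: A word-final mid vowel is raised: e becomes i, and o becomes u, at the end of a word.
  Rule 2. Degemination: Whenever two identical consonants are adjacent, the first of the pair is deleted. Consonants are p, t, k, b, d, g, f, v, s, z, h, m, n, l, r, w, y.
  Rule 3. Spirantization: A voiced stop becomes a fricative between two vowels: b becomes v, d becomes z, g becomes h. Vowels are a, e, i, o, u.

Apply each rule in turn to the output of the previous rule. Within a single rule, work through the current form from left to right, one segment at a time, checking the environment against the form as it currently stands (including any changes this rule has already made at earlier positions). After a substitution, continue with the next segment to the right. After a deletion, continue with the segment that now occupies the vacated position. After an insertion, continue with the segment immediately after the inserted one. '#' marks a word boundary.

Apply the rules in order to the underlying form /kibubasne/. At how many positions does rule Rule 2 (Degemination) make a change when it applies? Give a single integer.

Rule 1 Final Vowel Raising: [kibubasne] → [kibubasni]
Rule 2 Degemination: no change — [kibubasni]
Rule 3 Spirantization: [kibubasni] → [kivuvasni]
Rule Rule 2 changed 0 position(s).

0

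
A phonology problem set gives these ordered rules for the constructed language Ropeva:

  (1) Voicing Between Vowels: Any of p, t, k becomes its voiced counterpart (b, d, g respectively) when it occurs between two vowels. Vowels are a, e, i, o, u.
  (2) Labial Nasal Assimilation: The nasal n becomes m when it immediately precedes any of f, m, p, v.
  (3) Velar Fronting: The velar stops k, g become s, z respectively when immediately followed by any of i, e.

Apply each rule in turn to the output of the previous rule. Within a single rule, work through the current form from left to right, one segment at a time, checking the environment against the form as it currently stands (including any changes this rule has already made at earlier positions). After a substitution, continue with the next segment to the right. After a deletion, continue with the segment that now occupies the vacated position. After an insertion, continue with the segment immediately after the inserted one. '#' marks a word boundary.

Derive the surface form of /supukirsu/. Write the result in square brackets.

[subuzirsu]

(1) Voicing Between Vowels: [supukirsu] → [subugirsu]
(2) Labial Nasal Assimilation: no change — [subugirsu]
(3) Velar Fronting: [subugirsu] → [subuzirsu]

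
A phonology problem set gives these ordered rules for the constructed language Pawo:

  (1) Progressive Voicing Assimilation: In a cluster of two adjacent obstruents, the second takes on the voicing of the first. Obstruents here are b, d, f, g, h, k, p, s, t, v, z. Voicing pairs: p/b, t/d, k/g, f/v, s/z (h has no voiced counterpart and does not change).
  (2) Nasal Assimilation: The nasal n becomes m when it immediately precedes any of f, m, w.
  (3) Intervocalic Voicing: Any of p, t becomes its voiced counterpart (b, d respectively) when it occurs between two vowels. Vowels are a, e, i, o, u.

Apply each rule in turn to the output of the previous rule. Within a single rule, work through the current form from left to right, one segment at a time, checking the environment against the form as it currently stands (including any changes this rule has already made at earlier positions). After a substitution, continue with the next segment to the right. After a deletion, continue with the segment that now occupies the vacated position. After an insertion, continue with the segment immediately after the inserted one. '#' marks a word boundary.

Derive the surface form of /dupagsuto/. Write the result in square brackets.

[dubagzudo]

(1) Progressive Voicing Assimilation: [dupagsuto] → [dupagzuto]
(2) Nasal Assimilation: no change — [dupagzuto]
(3) Intervocalic Voicing: [dupagzuto] → [dubagzudo]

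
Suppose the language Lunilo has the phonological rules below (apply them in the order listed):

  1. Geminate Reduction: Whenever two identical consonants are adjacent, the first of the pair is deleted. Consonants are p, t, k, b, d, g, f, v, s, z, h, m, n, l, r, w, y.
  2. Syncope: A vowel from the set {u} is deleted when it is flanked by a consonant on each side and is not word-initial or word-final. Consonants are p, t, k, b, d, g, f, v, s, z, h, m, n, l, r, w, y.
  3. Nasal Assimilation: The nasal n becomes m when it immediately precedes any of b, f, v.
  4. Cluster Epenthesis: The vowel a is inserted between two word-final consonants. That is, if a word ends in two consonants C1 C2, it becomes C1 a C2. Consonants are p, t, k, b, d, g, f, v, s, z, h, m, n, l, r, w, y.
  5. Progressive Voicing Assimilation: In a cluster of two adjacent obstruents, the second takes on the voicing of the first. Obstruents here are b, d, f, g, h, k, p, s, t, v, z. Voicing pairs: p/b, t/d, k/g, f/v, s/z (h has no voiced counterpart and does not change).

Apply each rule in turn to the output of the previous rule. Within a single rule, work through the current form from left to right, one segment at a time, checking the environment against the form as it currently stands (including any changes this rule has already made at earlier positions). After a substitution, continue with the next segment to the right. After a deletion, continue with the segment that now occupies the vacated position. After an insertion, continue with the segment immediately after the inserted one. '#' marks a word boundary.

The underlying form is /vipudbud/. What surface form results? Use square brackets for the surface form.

[viptpad]

1 Geminate Reduction: no change — [vipudbud]
2 Syncope: [vipudbud] → [vipdbd]
3 Nasal Assimilation: no change — [vipdbd]
4 Cluster Epenthesis: [vipdbd] → [vipdbad]
5 Progressive Voicing Assimilation: [vipdbad] → [viptpad]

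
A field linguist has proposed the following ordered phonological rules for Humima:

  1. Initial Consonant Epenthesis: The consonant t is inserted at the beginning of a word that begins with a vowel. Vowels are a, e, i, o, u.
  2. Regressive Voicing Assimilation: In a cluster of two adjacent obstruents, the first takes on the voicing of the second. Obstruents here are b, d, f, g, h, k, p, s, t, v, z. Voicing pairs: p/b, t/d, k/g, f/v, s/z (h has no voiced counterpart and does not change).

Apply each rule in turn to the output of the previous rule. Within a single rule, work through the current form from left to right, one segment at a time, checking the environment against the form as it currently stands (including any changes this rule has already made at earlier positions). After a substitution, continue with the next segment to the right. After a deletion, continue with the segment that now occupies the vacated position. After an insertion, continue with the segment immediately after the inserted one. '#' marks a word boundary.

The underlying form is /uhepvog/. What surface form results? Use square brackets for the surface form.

[tuhebvog]

1 Initial Consonant Epenthesis: [uhepvog] → [tuhepvog]
2 Regressive Voicing Assimilation: [tuhepvog] → [tuhebvog]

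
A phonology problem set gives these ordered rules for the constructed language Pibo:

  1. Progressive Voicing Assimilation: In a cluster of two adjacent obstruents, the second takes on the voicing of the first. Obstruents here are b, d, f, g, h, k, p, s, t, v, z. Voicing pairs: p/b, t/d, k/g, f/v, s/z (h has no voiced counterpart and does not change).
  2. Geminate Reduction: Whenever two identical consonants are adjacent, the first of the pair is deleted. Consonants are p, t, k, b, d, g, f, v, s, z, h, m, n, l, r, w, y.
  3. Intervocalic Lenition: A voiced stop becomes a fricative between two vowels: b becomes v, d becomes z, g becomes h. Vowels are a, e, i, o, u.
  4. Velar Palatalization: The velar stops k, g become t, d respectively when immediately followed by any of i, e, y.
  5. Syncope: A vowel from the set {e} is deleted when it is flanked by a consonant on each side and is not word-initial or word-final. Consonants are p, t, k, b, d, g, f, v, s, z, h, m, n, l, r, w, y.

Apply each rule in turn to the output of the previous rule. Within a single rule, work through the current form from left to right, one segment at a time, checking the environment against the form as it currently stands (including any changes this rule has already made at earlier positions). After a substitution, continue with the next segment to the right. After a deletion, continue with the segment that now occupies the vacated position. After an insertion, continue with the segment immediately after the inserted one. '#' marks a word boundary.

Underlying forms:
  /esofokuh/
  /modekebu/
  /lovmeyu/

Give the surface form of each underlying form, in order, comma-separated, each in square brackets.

/esofokuh/:
  1 Progressive Voicing Assimilation: no change — [esofokuh]
  2 Geminate Reduction: no change — [esofokuh]
  3 Intervocalic Lenition: no change — [esofokuh]
  4 Velar Palatalization: no change — [esofokuh]
  5 Syncope: no change — [esofokuh]
/modekebu/:
  1 Progressive Voicing Assimilation: no change — [modekebu]
  2 Geminate Reduction: no change — [modekebu]
  3 Intervocalic Lenition: [modekebu] → [mozekevu]
  4 Velar Palatalization: [mozekevu] → [mozetevu]
  5 Syncope: [mozetevu] → [moztvu]
/lovmeyu/:
  1 Progressive Voicing Assimilation: no change — [lovmeyu]
  2 Geminate Reduction: no change — [lovmeyu]
  3 Intervocalic Lenition: no change — [lovmeyu]
  4 Velar Palatalization: no change — [lovmeyu]
  5 Syncope: [lovmeyu] → [lovmyu]

[esofokuh], [moztvu], [lovmyu]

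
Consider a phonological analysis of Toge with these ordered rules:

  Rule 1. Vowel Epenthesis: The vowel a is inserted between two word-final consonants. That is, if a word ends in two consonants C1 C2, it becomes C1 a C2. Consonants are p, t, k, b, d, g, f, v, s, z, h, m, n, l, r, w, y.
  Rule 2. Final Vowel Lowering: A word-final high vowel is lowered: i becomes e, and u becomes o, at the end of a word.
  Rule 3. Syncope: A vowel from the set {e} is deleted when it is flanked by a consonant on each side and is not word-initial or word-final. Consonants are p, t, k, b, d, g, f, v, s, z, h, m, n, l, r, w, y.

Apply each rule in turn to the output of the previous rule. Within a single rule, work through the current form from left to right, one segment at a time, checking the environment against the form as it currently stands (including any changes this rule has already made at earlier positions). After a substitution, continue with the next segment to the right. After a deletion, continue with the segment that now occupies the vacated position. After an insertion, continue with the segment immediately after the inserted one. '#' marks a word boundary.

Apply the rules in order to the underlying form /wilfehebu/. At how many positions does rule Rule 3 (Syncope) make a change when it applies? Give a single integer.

Rule 1 Vowel Epenthesis: no change — [wilfehebu]
Rule 2 Final Vowel Lowering: [wilfehebu] → [wilfehebo]
Rule 3 Syncope: [wilfehebo] → [wilfhbo]
Rule Rule 3 changed 2 position(s).

2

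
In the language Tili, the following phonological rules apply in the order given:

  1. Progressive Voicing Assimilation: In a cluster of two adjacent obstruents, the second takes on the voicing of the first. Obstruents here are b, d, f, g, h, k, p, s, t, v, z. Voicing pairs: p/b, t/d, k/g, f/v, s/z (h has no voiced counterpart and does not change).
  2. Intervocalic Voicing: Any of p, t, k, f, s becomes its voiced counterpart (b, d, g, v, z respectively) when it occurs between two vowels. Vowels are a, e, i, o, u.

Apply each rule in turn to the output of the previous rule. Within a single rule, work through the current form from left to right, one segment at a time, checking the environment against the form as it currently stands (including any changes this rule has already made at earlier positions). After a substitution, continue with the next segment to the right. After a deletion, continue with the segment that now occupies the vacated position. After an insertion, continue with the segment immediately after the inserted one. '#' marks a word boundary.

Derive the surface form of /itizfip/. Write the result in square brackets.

[idizvip]

1 Progressive Voicing Assimilation: [itizfip] → [itizvip]
2 Intervocalic Voicing: [itizvip] → [idizvip]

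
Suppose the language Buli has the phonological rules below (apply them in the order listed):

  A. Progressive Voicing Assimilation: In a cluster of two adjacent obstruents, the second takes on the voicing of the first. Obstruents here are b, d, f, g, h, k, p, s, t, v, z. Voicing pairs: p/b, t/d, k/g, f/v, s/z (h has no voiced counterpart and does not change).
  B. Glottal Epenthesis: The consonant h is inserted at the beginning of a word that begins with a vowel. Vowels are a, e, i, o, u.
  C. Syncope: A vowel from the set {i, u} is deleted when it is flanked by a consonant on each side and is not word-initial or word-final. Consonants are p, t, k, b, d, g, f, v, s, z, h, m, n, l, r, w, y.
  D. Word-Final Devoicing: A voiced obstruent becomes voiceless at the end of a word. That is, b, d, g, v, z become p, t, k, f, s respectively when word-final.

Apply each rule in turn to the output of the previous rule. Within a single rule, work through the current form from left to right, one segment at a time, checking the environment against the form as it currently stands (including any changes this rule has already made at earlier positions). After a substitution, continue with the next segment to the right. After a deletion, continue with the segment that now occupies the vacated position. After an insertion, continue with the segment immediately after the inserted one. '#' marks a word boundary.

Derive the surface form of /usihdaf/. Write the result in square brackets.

[hshtaf]

A Progressive Voicing Assimilation: [usihdaf] → [usihtaf]
B Glottal Epenthesis: [usihtaf] → [husihtaf]
C Syncope: [husihtaf] → [hshtaf]
D Word-Final Devoicing: no change — [hshtaf]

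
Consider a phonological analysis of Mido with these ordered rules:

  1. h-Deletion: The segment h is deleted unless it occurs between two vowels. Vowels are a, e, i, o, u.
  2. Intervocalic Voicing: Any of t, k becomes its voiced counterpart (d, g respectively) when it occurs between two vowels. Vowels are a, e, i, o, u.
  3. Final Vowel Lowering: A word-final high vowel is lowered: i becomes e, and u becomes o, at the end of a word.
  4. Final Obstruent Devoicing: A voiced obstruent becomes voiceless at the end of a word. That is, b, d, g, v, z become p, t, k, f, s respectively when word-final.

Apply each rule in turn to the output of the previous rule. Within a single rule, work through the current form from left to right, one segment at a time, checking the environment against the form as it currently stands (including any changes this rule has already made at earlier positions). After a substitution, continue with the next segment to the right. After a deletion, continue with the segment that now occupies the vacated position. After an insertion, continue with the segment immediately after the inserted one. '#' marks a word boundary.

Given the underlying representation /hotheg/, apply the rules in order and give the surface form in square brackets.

[odek]

1 h-Deletion: [hotheg] → [oteg]
2 Intervocalic Voicing: [oteg] → [odeg]
3 Final Vowel Lowering: no change — [odeg]
4 Final Obstruent Devoicing: [odeg] → [odek]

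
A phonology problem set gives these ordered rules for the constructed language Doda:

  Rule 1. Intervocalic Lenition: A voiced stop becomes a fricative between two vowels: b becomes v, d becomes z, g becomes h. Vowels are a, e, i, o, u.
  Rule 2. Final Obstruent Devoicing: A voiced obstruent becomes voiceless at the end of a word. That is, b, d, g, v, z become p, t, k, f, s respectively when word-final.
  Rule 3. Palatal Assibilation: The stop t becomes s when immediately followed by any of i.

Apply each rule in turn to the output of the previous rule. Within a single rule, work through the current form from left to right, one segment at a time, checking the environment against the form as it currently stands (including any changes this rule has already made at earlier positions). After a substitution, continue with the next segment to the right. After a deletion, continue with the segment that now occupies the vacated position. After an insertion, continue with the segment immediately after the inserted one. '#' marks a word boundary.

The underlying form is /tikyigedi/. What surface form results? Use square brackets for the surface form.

Rule 1 Intervocalic Lenition: [tikyigedi] → [tikyihezi]
Rule 2 Final Obstruent Devoicing: no change — [tikyihezi]
Rule 3 Palatal Assibilation: [tikyihezi] → [sikyihezi]

[sikyihezi]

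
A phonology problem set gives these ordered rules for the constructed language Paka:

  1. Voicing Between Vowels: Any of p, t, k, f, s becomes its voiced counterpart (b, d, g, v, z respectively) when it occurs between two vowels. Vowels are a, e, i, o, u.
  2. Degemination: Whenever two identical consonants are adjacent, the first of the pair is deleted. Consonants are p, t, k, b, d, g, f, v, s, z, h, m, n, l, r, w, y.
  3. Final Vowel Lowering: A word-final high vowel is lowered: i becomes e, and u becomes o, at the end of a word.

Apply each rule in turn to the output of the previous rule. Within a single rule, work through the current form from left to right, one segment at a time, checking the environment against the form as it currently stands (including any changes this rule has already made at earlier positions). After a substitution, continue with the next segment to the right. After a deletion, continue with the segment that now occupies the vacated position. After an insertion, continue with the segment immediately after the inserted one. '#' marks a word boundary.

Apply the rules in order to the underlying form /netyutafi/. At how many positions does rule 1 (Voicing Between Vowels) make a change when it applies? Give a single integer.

2

1 Voicing Between Vowels: [netyutafi] → [netyudavi]
2 Degemination: no change — [netyudavi]
3 Final Vowel Lowering: [netyudavi] → [netyudave]
Rule 1 changed 2 position(s).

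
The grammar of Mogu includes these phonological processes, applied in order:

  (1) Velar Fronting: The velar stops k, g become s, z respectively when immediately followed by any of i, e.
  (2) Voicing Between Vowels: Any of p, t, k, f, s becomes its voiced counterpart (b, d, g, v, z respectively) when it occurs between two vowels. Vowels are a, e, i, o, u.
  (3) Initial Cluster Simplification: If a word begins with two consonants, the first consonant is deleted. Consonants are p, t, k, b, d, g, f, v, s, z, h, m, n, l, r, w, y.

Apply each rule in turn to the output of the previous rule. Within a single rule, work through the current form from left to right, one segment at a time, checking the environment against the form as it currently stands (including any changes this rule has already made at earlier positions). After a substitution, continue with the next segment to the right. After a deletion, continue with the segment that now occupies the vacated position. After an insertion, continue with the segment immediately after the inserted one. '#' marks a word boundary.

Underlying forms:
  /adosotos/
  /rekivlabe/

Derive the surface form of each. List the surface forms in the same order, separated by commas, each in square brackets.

[adozodos], [rezivlabe]

/adosotos/:
  (1) Velar Fronting: no change — [adosotos]
  (2) Voicing Between Vowels: [adosotos] → [adozodos]
  (3) Initial Cluster Simplification: no change — [adozodos]
/rekivlabe/:
  (1) Velar Fronting: [rekivlabe] → [resivlabe]
  (2) Voicing Between Vowels: [resivlabe] → [rezivlabe]
  (3) Initial Cluster Simplification: no change — [rezivlabe]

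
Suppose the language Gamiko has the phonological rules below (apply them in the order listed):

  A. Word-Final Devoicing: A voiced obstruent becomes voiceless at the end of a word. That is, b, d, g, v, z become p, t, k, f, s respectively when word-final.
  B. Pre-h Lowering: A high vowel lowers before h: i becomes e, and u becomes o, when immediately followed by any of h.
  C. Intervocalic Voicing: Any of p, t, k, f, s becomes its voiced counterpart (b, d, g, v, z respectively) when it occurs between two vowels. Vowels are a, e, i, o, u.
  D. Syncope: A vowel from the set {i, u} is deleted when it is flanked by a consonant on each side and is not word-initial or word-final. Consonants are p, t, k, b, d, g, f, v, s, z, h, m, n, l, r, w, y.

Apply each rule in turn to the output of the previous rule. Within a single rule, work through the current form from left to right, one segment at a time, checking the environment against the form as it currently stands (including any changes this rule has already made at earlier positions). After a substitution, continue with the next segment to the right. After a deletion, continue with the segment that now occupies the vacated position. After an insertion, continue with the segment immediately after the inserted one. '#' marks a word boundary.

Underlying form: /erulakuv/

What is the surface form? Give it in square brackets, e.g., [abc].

A Word-Final Devoicing: [erulakuv] → [erulakuf]
B Pre-h Lowering: no change — [erulakuf]
C Intervocalic Voicing: [erulakuf] → [erulaguf]
D Syncope: [erulaguf] → [erlagf]

[erlagf]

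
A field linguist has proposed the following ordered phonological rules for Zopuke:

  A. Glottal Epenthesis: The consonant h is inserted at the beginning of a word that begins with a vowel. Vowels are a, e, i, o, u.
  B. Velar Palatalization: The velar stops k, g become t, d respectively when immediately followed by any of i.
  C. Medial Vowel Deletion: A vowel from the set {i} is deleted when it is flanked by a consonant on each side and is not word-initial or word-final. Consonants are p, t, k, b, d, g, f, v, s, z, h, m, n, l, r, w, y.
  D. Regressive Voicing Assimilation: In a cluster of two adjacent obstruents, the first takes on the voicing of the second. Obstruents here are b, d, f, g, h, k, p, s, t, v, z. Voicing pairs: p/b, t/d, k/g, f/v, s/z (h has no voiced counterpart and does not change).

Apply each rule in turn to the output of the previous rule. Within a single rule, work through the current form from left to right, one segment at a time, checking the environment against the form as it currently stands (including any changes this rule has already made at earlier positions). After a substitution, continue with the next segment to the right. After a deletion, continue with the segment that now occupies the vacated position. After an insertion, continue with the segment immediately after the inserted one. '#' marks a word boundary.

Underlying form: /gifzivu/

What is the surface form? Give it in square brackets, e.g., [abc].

A Glottal Epenthesis: no change — [gifzivu]
B Velar Palatalization: [gifzivu] → [difzivu]
C Medial Vowel Deletion: [difzivu] → [dfzvu]
D Regressive Voicing Assimilation: [dfzvu] → [tvzvu]

[tvzvu]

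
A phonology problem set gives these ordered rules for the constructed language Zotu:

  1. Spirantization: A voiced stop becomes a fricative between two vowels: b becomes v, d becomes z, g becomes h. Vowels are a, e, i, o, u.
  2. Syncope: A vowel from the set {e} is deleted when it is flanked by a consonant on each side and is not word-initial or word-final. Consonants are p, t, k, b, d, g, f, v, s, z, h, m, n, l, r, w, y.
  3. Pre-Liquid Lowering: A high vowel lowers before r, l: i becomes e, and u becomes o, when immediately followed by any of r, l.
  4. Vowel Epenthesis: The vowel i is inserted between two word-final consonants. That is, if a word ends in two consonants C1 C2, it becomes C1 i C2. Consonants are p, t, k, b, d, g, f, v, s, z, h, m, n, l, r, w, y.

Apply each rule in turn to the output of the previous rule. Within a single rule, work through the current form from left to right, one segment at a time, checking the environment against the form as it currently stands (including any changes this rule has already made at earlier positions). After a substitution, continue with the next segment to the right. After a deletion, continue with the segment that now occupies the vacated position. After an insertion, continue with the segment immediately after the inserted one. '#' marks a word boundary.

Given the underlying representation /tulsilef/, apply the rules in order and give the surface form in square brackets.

1 Spirantization: no change — [tulsilef]
2 Syncope: [tulsilef] → [tulsilf]
3 Pre-Liquid Lowering: [tulsilf] → [tolself]
4 Vowel Epenthesis: [tolself] → [tolselif]

[tolselif]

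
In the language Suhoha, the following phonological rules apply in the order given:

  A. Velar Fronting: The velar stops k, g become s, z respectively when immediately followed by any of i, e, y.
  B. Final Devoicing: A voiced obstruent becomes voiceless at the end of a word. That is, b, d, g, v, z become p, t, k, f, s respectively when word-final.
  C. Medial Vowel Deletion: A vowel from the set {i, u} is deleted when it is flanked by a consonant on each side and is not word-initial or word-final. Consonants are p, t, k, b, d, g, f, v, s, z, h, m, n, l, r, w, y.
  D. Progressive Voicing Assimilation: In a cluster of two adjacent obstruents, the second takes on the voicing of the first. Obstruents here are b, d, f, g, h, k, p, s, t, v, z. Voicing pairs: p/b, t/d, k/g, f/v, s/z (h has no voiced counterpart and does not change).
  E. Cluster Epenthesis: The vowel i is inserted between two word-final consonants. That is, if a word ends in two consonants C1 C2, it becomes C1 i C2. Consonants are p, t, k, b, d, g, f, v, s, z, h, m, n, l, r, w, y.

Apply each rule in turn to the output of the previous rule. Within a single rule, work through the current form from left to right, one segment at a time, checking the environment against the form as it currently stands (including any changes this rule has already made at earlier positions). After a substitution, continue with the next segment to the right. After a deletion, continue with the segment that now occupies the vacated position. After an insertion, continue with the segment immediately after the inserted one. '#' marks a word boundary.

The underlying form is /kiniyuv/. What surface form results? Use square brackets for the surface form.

A Velar Fronting: [kiniyuv] → [siniyuv]
B Final Devoicing: [siniyuv] → [siniyuf]
C Medial Vowel Deletion: [siniyuf] → [snyf]
D Progressive Voicing Assimilation: no change — [snyf]
E Cluster Epenthesis: [snyf] → [snyif]

[snyif]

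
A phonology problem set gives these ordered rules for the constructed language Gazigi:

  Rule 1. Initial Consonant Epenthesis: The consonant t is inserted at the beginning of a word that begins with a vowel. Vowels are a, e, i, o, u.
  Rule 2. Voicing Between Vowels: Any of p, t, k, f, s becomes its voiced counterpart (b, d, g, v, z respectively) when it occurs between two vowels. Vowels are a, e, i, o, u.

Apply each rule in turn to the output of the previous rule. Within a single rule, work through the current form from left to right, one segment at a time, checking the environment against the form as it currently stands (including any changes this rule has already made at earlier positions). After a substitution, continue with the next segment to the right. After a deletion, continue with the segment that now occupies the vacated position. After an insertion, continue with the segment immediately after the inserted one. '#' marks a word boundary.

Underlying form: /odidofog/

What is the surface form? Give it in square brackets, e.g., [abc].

Rule 1 Initial Consonant Epenthesis: [odidofog] → [todidofog]
Rule 2 Voicing Between Vowels: [todidofog] → [todidovog]

[todidovog]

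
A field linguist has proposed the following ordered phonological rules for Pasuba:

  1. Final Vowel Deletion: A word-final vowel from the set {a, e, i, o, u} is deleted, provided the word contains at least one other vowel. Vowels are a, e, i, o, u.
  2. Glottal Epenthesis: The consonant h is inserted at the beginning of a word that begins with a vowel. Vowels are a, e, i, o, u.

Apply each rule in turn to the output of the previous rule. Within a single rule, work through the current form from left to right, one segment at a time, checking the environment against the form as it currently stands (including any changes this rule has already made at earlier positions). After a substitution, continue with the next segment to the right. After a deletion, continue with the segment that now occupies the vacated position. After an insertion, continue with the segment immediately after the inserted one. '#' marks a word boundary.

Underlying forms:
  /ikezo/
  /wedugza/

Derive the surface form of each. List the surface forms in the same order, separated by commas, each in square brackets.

/ikezo/:
  1 Final Vowel Deletion: [ikezo] → [ikez]
  2 Glottal Epenthesis: [ikez] → [hikez]
/wedugza/:
  1 Final Vowel Deletion: [wedugza] → [wedugz]
  2 Glottal Epenthesis: no change — [wedugz]

[hikez], [wedugz]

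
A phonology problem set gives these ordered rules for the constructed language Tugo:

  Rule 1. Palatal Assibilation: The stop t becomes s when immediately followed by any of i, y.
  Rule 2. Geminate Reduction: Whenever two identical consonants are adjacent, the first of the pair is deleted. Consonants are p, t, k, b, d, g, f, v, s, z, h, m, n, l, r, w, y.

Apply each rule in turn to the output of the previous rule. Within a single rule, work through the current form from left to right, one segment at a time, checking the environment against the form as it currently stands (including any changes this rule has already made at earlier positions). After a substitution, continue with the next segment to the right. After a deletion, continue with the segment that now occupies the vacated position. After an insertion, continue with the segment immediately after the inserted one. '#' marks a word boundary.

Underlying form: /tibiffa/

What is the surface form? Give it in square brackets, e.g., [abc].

Rule 1 Palatal Assibilation: [tibiffa] → [sibiffa]
Rule 2 Geminate Reduction: [sibiffa] → [sibifa]

[sibifa]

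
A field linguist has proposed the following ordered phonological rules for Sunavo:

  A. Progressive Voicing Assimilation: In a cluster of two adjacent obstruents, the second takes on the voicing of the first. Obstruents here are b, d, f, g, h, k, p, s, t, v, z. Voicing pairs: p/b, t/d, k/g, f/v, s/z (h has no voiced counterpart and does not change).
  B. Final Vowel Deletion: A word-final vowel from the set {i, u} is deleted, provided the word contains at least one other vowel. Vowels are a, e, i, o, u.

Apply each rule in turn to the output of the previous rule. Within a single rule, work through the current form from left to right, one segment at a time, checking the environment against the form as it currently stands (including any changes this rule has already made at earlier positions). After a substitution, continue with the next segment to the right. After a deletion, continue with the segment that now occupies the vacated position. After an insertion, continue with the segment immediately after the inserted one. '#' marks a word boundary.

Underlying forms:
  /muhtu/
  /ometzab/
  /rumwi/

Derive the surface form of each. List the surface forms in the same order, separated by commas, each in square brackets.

[muht], [ometsab], [rumw]

/muhtu/:
  A Progressive Voicing Assimilation: no change — [muhtu]
  B Final Vowel Deletion: [muhtu] → [muht]
/ometzab/:
  A Progressive Voicing Assimilation: [ometzab] → [ometsab]
  B Final Vowel Deletion: no change — [ometsab]
/rumwi/:
  A Progressive Voicing Assimilation: no change — [rumwi]
  B Final Vowel Deletion: [rumwi] → [rumw]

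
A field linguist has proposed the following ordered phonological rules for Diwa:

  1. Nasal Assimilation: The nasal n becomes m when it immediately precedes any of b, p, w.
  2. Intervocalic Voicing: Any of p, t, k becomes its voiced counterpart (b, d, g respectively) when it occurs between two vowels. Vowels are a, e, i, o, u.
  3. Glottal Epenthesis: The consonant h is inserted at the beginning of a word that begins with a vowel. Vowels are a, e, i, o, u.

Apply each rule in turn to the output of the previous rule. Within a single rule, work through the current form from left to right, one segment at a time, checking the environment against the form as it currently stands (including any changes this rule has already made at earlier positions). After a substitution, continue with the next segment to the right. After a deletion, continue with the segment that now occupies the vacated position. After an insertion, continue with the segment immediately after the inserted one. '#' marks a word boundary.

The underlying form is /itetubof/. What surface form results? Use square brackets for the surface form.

1 Nasal Assimilation: no change — [itetubof]
2 Intervocalic Voicing: [itetubof] → [idedubof]
3 Glottal Epenthesis: [idedubof] → [hidedubof]

[hidedubof]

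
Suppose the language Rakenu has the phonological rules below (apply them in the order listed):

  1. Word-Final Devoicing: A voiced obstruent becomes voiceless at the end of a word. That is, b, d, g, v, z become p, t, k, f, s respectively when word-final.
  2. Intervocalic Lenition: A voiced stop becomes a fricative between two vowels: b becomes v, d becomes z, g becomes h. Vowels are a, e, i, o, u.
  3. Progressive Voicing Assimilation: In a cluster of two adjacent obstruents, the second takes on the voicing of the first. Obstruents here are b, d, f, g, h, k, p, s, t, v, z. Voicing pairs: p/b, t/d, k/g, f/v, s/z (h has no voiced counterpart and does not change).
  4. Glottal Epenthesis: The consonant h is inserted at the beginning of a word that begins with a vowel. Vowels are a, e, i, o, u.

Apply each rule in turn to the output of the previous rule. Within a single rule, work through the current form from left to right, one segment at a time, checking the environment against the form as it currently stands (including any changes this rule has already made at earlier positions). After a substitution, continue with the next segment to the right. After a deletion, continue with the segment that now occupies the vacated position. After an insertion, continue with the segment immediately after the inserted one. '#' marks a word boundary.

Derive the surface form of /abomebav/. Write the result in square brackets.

[havomevaf]

1 Word-Final Devoicing: [abomebav] → [abomebaf]
2 Intervocalic Lenition: [abomebaf] → [avomevaf]
3 Progressive Voicing Assimilation: no change — [avomevaf]
4 Glottal Epenthesis: [avomevaf] → [havomevaf]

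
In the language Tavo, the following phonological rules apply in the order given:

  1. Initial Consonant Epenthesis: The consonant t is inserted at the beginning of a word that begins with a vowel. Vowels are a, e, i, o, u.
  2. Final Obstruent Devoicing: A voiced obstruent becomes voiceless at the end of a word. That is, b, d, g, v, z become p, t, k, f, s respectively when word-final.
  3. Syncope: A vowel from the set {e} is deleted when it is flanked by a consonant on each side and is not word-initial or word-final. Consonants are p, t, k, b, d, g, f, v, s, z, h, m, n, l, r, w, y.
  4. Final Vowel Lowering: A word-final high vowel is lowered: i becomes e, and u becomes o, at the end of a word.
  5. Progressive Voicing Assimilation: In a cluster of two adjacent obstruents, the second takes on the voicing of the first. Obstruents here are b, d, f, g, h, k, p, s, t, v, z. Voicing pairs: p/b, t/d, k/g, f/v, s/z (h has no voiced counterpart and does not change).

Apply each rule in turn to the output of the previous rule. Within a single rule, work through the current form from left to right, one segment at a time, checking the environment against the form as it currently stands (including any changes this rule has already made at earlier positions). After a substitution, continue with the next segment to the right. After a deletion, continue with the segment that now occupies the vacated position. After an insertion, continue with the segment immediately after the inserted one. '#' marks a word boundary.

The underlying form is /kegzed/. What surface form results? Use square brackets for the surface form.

[kkst]

1 Initial Consonant Epenthesis: no change — [kegzed]
2 Final Obstruent Devoicing: [kegzed] → [kegzet]
3 Syncope: [kegzet] → [kgzt]
4 Final Vowel Lowering: no change — [kgzt]
5 Progressive Voicing Assimilation: [kgzt] → [kkst]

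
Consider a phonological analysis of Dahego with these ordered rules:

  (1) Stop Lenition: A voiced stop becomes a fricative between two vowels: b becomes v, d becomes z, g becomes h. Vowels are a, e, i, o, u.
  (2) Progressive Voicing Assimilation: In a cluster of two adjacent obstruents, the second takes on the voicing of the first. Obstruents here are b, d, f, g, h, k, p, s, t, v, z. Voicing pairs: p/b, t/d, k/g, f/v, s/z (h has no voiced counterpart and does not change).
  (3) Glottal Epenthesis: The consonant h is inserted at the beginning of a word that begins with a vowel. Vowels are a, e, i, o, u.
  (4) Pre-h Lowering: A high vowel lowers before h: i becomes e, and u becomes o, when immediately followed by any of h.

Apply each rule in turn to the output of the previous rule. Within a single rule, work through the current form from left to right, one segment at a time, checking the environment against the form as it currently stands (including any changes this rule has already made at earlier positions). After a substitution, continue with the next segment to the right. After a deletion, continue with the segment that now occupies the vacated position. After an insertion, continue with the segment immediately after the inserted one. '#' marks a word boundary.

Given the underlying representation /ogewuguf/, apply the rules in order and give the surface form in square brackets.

(1) Stop Lenition: [ogewuguf] → [ohewuhuf]
(2) Progressive Voicing Assimilation: no change — [ohewuhuf]
(3) Glottal Epenthesis: [ohewuhuf] → [hohewuhuf]
(4) Pre-h Lowering: [hohewuhuf] → [hohewohuf]

[hohewohuf]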